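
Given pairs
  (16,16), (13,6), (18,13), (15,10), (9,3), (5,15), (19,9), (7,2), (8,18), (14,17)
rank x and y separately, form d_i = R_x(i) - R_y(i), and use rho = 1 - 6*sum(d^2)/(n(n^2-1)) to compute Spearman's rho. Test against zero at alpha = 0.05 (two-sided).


Step 1: Rank x and y separately (midranks; no ties here).
rank(x): 16->8, 13->5, 18->9, 15->7, 9->4, 5->1, 19->10, 7->2, 8->3, 14->6
rank(y): 16->8, 6->3, 13->6, 10->5, 3->2, 15->7, 9->4, 2->1, 18->10, 17->9
Step 2: d_i = R_x(i) - R_y(i); compute d_i^2.
  (8-8)^2=0, (5-3)^2=4, (9-6)^2=9, (7-5)^2=4, (4-2)^2=4, (1-7)^2=36, (10-4)^2=36, (2-1)^2=1, (3-10)^2=49, (6-9)^2=9
sum(d^2) = 152.
Step 3: rho = 1 - 6*152 / (10*(10^2 - 1)) = 1 - 912/990 = 0.078788.
Step 4: Under H0, t = rho * sqrt((n-2)/(1-rho^2)) = 0.2235 ~ t(8).
Step 5: Two-sided p-value from the t-distribution with 8 df = 0.828717.
Step 6: alpha = 0.05. fail to reject H0.

rho = 0.0788, p = 0.828717, fail to reject H0 at alpha = 0.05.


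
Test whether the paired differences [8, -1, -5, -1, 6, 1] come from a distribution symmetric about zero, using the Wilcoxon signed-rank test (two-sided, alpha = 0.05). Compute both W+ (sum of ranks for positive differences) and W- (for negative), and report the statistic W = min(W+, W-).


Step 1: Drop any zero differences (none here) and take |d_i|.
|d| = [8, 1, 5, 1, 6, 1]
Step 2: Midrank |d_i| (ties get averaged ranks).
ranks: |8|->6, |1|->2, |5|->4, |1|->2, |6|->5, |1|->2
Step 3: Attach original signs; sum ranks with positive sign and with negative sign.
W+ = 6 + 5 + 2 = 13
W- = 2 + 4 + 2 = 8
(Check: W+ + W- = 21 should equal n(n+1)/2 = 21.)
Step 4: Test statistic W = min(W+, W-) = 8.
Step 5: Ties in |d|, so use the tie-corrected normal approximation.
        E[W] = n(n+1)/4 = 6*7/4 = 10.5.
        Tie groups: |d|=1 (t=3); sum(t^3 - t) = 24.
        Var[W] = n(n+1)(2n+1)/24 - sum(t^3-t)/48 = 546/24 - 24/48 = 22.25.
        z = (W - E[W]) / sqrt(Var[W]) = (8 - 10.5) / 4.7170 = -0.5300.
        Two-sided p = 2*Phi(z) = 0.596113.
Step 6: alpha = 0.05. fail to reject H0.

W+ = 13, W- = 8, W = min = 8, p = 0.596113, fail to reject H0.


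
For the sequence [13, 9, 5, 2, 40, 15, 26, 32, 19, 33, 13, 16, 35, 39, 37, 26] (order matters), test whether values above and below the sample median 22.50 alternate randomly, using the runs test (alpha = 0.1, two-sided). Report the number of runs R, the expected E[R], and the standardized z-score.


Step 1: Compute median = 22.50; label A = above, B = below.
Labels in order: BBBBABAABABBAAAA  (n_A = 8, n_B = 8)
Step 2: Count runs R = 8.
Step 3: Under H0 (random ordering), E[R] = 2*n_A*n_B/(n_A+n_B) + 1 = 2*8*8/16 + 1 = 9.0000.
        Var[R] = 2*n_A*n_B*(2*n_A*n_B - n_A - n_B) / ((n_A+n_B)^2 * (n_A+n_B-1)) = 14336/3840 = 3.7333.
        SD[R] = 1.9322.
Step 4: Continuity-corrected z = (R + 0.5 - E[R]) / SD[R] = (8 + 0.5 - 9.0000) / 1.9322 = -0.2588.
Step 5: Two-sided p-value via normal approximation = 2*(1 - Phi(|z|)) = 0.795809.
Step 6: alpha = 0.1. fail to reject H0.

R = 8, z = -0.2588, p = 0.795809, fail to reject H0.


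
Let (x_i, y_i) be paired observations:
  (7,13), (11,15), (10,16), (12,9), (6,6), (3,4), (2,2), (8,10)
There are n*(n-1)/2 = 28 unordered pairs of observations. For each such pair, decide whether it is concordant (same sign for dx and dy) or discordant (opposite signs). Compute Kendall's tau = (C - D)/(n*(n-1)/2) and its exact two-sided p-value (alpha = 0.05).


Step 1: Enumerate the 28 unordered pairs (i,j) with i<j and classify each by sign(x_j-x_i) * sign(y_j-y_i).
  (1,2):dx=+4,dy=+2->C; (1,3):dx=+3,dy=+3->C; (1,4):dx=+5,dy=-4->D; (1,5):dx=-1,dy=-7->C
  (1,6):dx=-4,dy=-9->C; (1,7):dx=-5,dy=-11->C; (1,8):dx=+1,dy=-3->D; (2,3):dx=-1,dy=+1->D
  (2,4):dx=+1,dy=-6->D; (2,5):dx=-5,dy=-9->C; (2,6):dx=-8,dy=-11->C; (2,7):dx=-9,dy=-13->C
  (2,8):dx=-3,dy=-5->C; (3,4):dx=+2,dy=-7->D; (3,5):dx=-4,dy=-10->C; (3,6):dx=-7,dy=-12->C
  (3,7):dx=-8,dy=-14->C; (3,8):dx=-2,dy=-6->C; (4,5):dx=-6,dy=-3->C; (4,6):dx=-9,dy=-5->C
  (4,7):dx=-10,dy=-7->C; (4,8):dx=-4,dy=+1->D; (5,6):dx=-3,dy=-2->C; (5,7):dx=-4,dy=-4->C
  (5,8):dx=+2,dy=+4->C; (6,7):dx=-1,dy=-2->C; (6,8):dx=+5,dy=+6->C; (7,8):dx=+6,dy=+8->C
Step 2: C = 22, D = 6, total pairs = 28.
Step 3: tau = (C - D)/(n(n-1)/2) = (22 - 6)/28 = 0.571429.
Step 4: Exact two-sided p-value (enumerate n! = 40320 permutations of y under H0): p = 0.061012.
Step 5: alpha = 0.05. fail to reject H0.

tau_b = 0.5714 (C=22, D=6), p = 0.061012, fail to reject H0.


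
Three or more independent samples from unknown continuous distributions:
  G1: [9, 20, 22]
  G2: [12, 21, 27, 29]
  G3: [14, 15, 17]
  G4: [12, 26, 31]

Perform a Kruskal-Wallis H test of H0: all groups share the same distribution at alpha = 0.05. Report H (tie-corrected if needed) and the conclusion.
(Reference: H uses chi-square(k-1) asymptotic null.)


Step 1: Combine all N = 13 observations and assign midranks.
sorted (value, group, rank): (9,G1,1), (12,G2,2.5), (12,G4,2.5), (14,G3,4), (15,G3,5), (17,G3,6), (20,G1,7), (21,G2,8), (22,G1,9), (26,G4,10), (27,G2,11), (29,G2,12), (31,G4,13)
Step 2: Sum ranks within each group.
R_1 = 17 (n_1 = 3)
R_2 = 33.5 (n_2 = 4)
R_3 = 15 (n_3 = 3)
R_4 = 25.5 (n_4 = 3)
Step 3: H = 12/(N(N+1)) * sum(R_i^2/n_i) - 3(N+1)
     = 12/(13*14) * (17^2/3 + 33.5^2/4 + 15^2/3 + 25.5^2/3) - 3*14
     = 0.065934 * 668.646 - 42
     = 2.086538.
Step 4: Ties present; correction factor C = 1 - 6/(13^3 - 13) = 0.997253. Corrected H = 2.086538 / 0.997253 = 2.092287.
Step 5: Under H0, H ~ chi^2(3); p-value = 0.553475.
Step 6: alpha = 0.05. fail to reject H0.

H = 2.0923, df = 3, p = 0.553475, fail to reject H0.


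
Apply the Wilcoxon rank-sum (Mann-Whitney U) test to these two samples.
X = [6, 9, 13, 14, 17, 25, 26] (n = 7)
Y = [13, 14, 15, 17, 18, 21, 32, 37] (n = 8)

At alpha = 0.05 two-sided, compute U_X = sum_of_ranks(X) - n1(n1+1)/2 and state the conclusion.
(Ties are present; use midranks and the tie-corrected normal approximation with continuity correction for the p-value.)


Step 1: Combine and sort all 15 observations; assign midranks.
sorted (value, group): (6,X), (9,X), (13,X), (13,Y), (14,X), (14,Y), (15,Y), (17,X), (17,Y), (18,Y), (21,Y), (25,X), (26,X), (32,Y), (37,Y)
ranks: 6->1, 9->2, 13->3.5, 13->3.5, 14->5.5, 14->5.5, 15->7, 17->8.5, 17->8.5, 18->10, 21->11, 25->12, 26->13, 32->14, 37->15
Step 2: Rank sum for X: R1 = 1 + 2 + 3.5 + 5.5 + 8.5 + 12 + 13 = 45.5.
Step 3: U_X = R1 - n1(n1+1)/2 = 45.5 - 7*8/2 = 45.5 - 28 = 17.5.
       U_Y = n1*n2 - U_X = 56 - 17.5 = 38.5.
Step 4: Ties are present, so use the tie-corrected normal approximation (with continuity correction) for the p-value.
Step 5: p-value = 0.245891; compare to alpha = 0.05. fail to reject H0.

U_X = 17.5, p = 0.245891, fail to reject H0 at alpha = 0.05.


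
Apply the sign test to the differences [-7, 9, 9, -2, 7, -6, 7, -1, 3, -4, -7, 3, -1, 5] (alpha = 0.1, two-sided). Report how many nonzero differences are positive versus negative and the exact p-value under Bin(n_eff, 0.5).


Step 1: Discard zero differences. Original n = 14; n_eff = number of nonzero differences = 14.
Nonzero differences (with sign): -7, +9, +9, -2, +7, -6, +7, -1, +3, -4, -7, +3, -1, +5
Step 2: Count signs: positive = 7, negative = 7.
Step 3: Under H0: P(positive) = 0.5, so the number of positives S ~ Bin(14, 0.5).
Step 4: Two-sided exact p-value = sum of Bin(14,0.5) probabilities at or below the observed probability = 1.000000.
Step 5: alpha = 0.1. fail to reject H0.

n_eff = 14, pos = 7, neg = 7, p = 1.000000, fail to reject H0.


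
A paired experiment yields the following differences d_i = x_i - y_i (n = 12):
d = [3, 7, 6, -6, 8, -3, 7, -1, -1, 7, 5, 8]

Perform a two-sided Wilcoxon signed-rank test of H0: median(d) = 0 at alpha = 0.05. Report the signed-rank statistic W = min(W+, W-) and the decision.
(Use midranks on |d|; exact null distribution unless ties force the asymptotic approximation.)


Step 1: Drop any zero differences (none here) and take |d_i|.
|d| = [3, 7, 6, 6, 8, 3, 7, 1, 1, 7, 5, 8]
Step 2: Midrank |d_i| (ties get averaged ranks).
ranks: |3|->3.5, |7|->9, |6|->6.5, |6|->6.5, |8|->11.5, |3|->3.5, |7|->9, |1|->1.5, |1|->1.5, |7|->9, |5|->5, |8|->11.5
Step 3: Attach original signs; sum ranks with positive sign and with negative sign.
W+ = 3.5 + 9 + 6.5 + 11.5 + 9 + 9 + 5 + 11.5 = 65
W- = 6.5 + 3.5 + 1.5 + 1.5 = 13
(Check: W+ + W- = 78 should equal n(n+1)/2 = 78.)
Step 4: Test statistic W = min(W+, W-) = 13.
Step 5: Ties in |d|, so use the tie-corrected normal approximation.
        E[W] = n(n+1)/4 = 12*13/4 = 39.
        Tie groups: |d|=1 (t=2), |d|=3 (t=2), |d|=6 (t=2), |d|=7 (t=3), |d|=8 (t=2); sum(t^3 - t) = 48.
        Var[W] = n(n+1)(2n+1)/24 - sum(t^3-t)/48 = 3900/24 - 48/48 = 161.5.
        z = (W - E[W]) / sqrt(Var[W]) = (13 - 39) / 12.7083 = -2.0459.
        Two-sided p = 2*Phi(z) = 0.040765.
Step 6: alpha = 0.05. reject H0.

W+ = 65, W- = 13, W = min = 13, p = 0.040765, reject H0.


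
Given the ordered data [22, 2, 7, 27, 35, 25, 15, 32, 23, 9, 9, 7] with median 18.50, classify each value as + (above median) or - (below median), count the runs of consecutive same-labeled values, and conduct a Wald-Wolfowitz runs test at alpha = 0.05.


Step 1: Compute median = 18.50; label A = above, B = below.
Labels in order: ABBAAABAABBB  (n_A = 6, n_B = 6)
Step 2: Count runs R = 6.
Step 3: Under H0 (random ordering), E[R] = 2*n_A*n_B/(n_A+n_B) + 1 = 2*6*6/12 + 1 = 7.0000.
        Var[R] = 2*n_A*n_B*(2*n_A*n_B - n_A - n_B) / ((n_A+n_B)^2 * (n_A+n_B-1)) = 4320/1584 = 2.7273.
        SD[R] = 1.6514.
Step 4: Continuity-corrected z = (R + 0.5 - E[R]) / SD[R] = (6 + 0.5 - 7.0000) / 1.6514 = -0.3028.
Step 5: Two-sided p-value via normal approximation = 2*(1 - Phi(|z|)) = 0.762069.
Step 6: alpha = 0.05. fail to reject H0.

R = 6, z = -0.3028, p = 0.762069, fail to reject H0.


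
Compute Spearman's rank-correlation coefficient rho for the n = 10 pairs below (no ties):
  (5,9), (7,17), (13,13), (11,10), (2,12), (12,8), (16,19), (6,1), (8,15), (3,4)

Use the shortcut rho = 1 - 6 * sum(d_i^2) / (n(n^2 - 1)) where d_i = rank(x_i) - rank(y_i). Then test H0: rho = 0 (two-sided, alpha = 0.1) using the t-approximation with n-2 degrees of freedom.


Step 1: Rank x and y separately (midranks; no ties here).
rank(x): 5->3, 7->5, 13->9, 11->7, 2->1, 12->8, 16->10, 6->4, 8->6, 3->2
rank(y): 9->4, 17->9, 13->7, 10->5, 12->6, 8->3, 19->10, 1->1, 15->8, 4->2
Step 2: d_i = R_x(i) - R_y(i); compute d_i^2.
  (3-4)^2=1, (5-9)^2=16, (9-7)^2=4, (7-5)^2=4, (1-6)^2=25, (8-3)^2=25, (10-10)^2=0, (4-1)^2=9, (6-8)^2=4, (2-2)^2=0
sum(d^2) = 88.
Step 3: rho = 1 - 6*88 / (10*(10^2 - 1)) = 1 - 528/990 = 0.466667.
Step 4: Under H0, t = rho * sqrt((n-2)/(1-rho^2)) = 1.4924 ~ t(8).
Step 5: Two-sided p-value from the t-distribution with 8 df = 0.173939.
Step 6: alpha = 0.1. fail to reject H0.

rho = 0.4667, p = 0.173939, fail to reject H0 at alpha = 0.1.


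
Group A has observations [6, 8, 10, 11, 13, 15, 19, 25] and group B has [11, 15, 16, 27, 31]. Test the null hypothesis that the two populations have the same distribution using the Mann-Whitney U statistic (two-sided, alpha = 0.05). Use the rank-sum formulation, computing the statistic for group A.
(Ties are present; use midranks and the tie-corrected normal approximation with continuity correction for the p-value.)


Step 1: Combine and sort all 13 observations; assign midranks.
sorted (value, group): (6,X), (8,X), (10,X), (11,X), (11,Y), (13,X), (15,X), (15,Y), (16,Y), (19,X), (25,X), (27,Y), (31,Y)
ranks: 6->1, 8->2, 10->3, 11->4.5, 11->4.5, 13->6, 15->7.5, 15->7.5, 16->9, 19->10, 25->11, 27->12, 31->13
Step 2: Rank sum for X: R1 = 1 + 2 + 3 + 4.5 + 6 + 7.5 + 10 + 11 = 45.
Step 3: U_X = R1 - n1(n1+1)/2 = 45 - 8*9/2 = 45 - 36 = 9.
       U_Y = n1*n2 - U_X = 40 - 9 = 31.
Step 4: Ties are present, so use the tie-corrected normal approximation (with continuity correction) for the p-value.
Step 5: p-value = 0.123248; compare to alpha = 0.05. fail to reject H0.

U_X = 9, p = 0.123248, fail to reject H0 at alpha = 0.05.


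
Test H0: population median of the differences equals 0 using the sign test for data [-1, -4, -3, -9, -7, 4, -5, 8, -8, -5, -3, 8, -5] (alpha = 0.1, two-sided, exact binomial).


Step 1: Discard zero differences. Original n = 13; n_eff = number of nonzero differences = 13.
Nonzero differences (with sign): -1, -4, -3, -9, -7, +4, -5, +8, -8, -5, -3, +8, -5
Step 2: Count signs: positive = 3, negative = 10.
Step 3: Under H0: P(positive) = 0.5, so the number of positives S ~ Bin(13, 0.5).
Step 4: Two-sided exact p-value = sum of Bin(13,0.5) probabilities at or below the observed probability = 0.092285.
Step 5: alpha = 0.1. reject H0.

n_eff = 13, pos = 3, neg = 10, p = 0.092285, reject H0.


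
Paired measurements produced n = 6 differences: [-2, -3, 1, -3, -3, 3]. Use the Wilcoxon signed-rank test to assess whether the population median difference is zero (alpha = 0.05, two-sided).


Step 1: Drop any zero differences (none here) and take |d_i|.
|d| = [2, 3, 1, 3, 3, 3]
Step 2: Midrank |d_i| (ties get averaged ranks).
ranks: |2|->2, |3|->4.5, |1|->1, |3|->4.5, |3|->4.5, |3|->4.5
Step 3: Attach original signs; sum ranks with positive sign and with negative sign.
W+ = 1 + 4.5 = 5.5
W- = 2 + 4.5 + 4.5 + 4.5 = 15.5
(Check: W+ + W- = 21 should equal n(n+1)/2 = 21.)
Step 4: Test statistic W = min(W+, W-) = 5.5.
Step 5: Ties in |d|, so use the tie-corrected normal approximation.
        E[W] = n(n+1)/4 = 6*7/4 = 10.5.
        Tie groups: |d|=3 (t=4); sum(t^3 - t) = 60.
        Var[W] = n(n+1)(2n+1)/24 - sum(t^3-t)/48 = 546/24 - 60/48 = 21.5.
        z = (W - E[W]) / sqrt(Var[W]) = (5.5 - 10.5) / 4.6368 = -1.0783.
        Two-sided p = 2*Phi(z) = 0.280888.
Step 6: alpha = 0.05. fail to reject H0.

W+ = 5.5, W- = 15.5, W = min = 5.5, p = 0.280888, fail to reject H0.


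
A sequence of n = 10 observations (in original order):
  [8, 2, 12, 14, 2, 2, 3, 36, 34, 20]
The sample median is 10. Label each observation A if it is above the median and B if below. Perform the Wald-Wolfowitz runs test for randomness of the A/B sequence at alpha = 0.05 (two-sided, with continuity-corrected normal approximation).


Step 1: Compute median = 10; label A = above, B = below.
Labels in order: BBAABBBAAA  (n_A = 5, n_B = 5)
Step 2: Count runs R = 4.
Step 3: Under H0 (random ordering), E[R] = 2*n_A*n_B/(n_A+n_B) + 1 = 2*5*5/10 + 1 = 6.0000.
        Var[R] = 2*n_A*n_B*(2*n_A*n_B - n_A - n_B) / ((n_A+n_B)^2 * (n_A+n_B-1)) = 2000/900 = 2.2222.
        SD[R] = 1.4907.
Step 4: Continuity-corrected z = (R + 0.5 - E[R]) / SD[R] = (4 + 0.5 - 6.0000) / 1.4907 = -1.0062.
Step 5: Two-sided p-value via normal approximation = 2*(1 - Phi(|z|)) = 0.314305.
Step 6: alpha = 0.05. fail to reject H0.

R = 4, z = -1.0062, p = 0.314305, fail to reject H0.


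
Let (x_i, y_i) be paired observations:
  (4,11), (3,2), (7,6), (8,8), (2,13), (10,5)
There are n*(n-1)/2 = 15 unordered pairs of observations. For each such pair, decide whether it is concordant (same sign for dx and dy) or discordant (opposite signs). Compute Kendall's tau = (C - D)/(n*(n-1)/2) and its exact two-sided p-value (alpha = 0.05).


Step 1: Enumerate the 15 unordered pairs (i,j) with i<j and classify each by sign(x_j-x_i) * sign(y_j-y_i).
  (1,2):dx=-1,dy=-9->C; (1,3):dx=+3,dy=-5->D; (1,4):dx=+4,dy=-3->D; (1,5):dx=-2,dy=+2->D
  (1,6):dx=+6,dy=-6->D; (2,3):dx=+4,dy=+4->C; (2,4):dx=+5,dy=+6->C; (2,5):dx=-1,dy=+11->D
  (2,6):dx=+7,dy=+3->C; (3,4):dx=+1,dy=+2->C; (3,5):dx=-5,dy=+7->D; (3,6):dx=+3,dy=-1->D
  (4,5):dx=-6,dy=+5->D; (4,6):dx=+2,dy=-3->D; (5,6):dx=+8,dy=-8->D
Step 2: C = 5, D = 10, total pairs = 15.
Step 3: tau = (C - D)/(n(n-1)/2) = (5 - 10)/15 = -0.333333.
Step 4: Exact two-sided p-value (enumerate n! = 720 permutations of y under H0): p = 0.469444.
Step 5: alpha = 0.05. fail to reject H0.

tau_b = -0.3333 (C=5, D=10), p = 0.469444, fail to reject H0.


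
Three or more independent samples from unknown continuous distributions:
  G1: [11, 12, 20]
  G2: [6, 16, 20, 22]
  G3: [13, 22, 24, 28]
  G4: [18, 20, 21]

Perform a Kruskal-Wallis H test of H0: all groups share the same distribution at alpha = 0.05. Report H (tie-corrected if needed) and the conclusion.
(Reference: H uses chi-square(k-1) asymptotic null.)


Step 1: Combine all N = 14 observations and assign midranks.
sorted (value, group, rank): (6,G2,1), (11,G1,2), (12,G1,3), (13,G3,4), (16,G2,5), (18,G4,6), (20,G1,8), (20,G2,8), (20,G4,8), (21,G4,10), (22,G2,11.5), (22,G3,11.5), (24,G3,13), (28,G3,14)
Step 2: Sum ranks within each group.
R_1 = 13 (n_1 = 3)
R_2 = 25.5 (n_2 = 4)
R_3 = 42.5 (n_3 = 4)
R_4 = 24 (n_4 = 3)
Step 3: H = 12/(N(N+1)) * sum(R_i^2/n_i) - 3(N+1)
     = 12/(14*15) * (13^2/3 + 25.5^2/4 + 42.5^2/4 + 24^2/3) - 3*15
     = 0.057143 * 862.458 - 45
     = 4.283333.
Step 4: Ties present; correction factor C = 1 - 30/(14^3 - 14) = 0.989011. Corrected H = 4.283333 / 0.989011 = 4.330926.
Step 5: Under H0, H ~ chi^2(3); p-value = 0.227876.
Step 6: alpha = 0.05. fail to reject H0.

H = 4.3309, df = 3, p = 0.227876, fail to reject H0.


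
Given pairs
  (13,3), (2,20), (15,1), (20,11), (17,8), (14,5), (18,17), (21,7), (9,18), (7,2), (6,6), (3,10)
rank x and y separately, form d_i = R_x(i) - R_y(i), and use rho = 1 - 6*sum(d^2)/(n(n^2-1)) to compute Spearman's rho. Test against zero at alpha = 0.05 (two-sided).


Step 1: Rank x and y separately (midranks; no ties here).
rank(x): 13->6, 2->1, 15->8, 20->11, 17->9, 14->7, 18->10, 21->12, 9->5, 7->4, 6->3, 3->2
rank(y): 3->3, 20->12, 1->1, 11->9, 8->7, 5->4, 17->10, 7->6, 18->11, 2->2, 6->5, 10->8
Step 2: d_i = R_x(i) - R_y(i); compute d_i^2.
  (6-3)^2=9, (1-12)^2=121, (8-1)^2=49, (11-9)^2=4, (9-7)^2=4, (7-4)^2=9, (10-10)^2=0, (12-6)^2=36, (5-11)^2=36, (4-2)^2=4, (3-5)^2=4, (2-8)^2=36
sum(d^2) = 312.
Step 3: rho = 1 - 6*312 / (12*(12^2 - 1)) = 1 - 1872/1716 = -0.090909.
Step 4: Under H0, t = rho * sqrt((n-2)/(1-rho^2)) = -0.2887 ~ t(10).
Step 5: Two-sided p-value from the t-distribution with 10 df = 0.778725.
Step 6: alpha = 0.05. fail to reject H0.

rho = -0.0909, p = 0.778725, fail to reject H0 at alpha = 0.05.


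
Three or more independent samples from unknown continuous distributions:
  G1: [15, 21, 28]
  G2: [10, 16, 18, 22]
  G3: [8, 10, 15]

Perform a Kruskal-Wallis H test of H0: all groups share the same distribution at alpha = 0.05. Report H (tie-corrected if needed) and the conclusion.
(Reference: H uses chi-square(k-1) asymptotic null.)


Step 1: Combine all N = 10 observations and assign midranks.
sorted (value, group, rank): (8,G3,1), (10,G2,2.5), (10,G3,2.5), (15,G1,4.5), (15,G3,4.5), (16,G2,6), (18,G2,7), (21,G1,8), (22,G2,9), (28,G1,10)
Step 2: Sum ranks within each group.
R_1 = 22.5 (n_1 = 3)
R_2 = 24.5 (n_2 = 4)
R_3 = 8 (n_3 = 3)
Step 3: H = 12/(N(N+1)) * sum(R_i^2/n_i) - 3(N+1)
     = 12/(10*11) * (22.5^2/3 + 24.5^2/4 + 8^2/3) - 3*11
     = 0.109091 * 340.146 - 33
     = 4.106818.
Step 4: Ties present; correction factor C = 1 - 12/(10^3 - 10) = 0.987879. Corrected H = 4.106818 / 0.987879 = 4.157209.
Step 5: Under H0, H ~ chi^2(2); p-value = 0.125105.
Step 6: alpha = 0.05. fail to reject H0.

H = 4.1572, df = 2, p = 0.125105, fail to reject H0.


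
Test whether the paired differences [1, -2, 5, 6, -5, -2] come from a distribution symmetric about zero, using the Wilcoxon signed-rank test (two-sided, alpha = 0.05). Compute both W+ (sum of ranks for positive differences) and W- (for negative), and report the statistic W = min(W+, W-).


Step 1: Drop any zero differences (none here) and take |d_i|.
|d| = [1, 2, 5, 6, 5, 2]
Step 2: Midrank |d_i| (ties get averaged ranks).
ranks: |1|->1, |2|->2.5, |5|->4.5, |6|->6, |5|->4.5, |2|->2.5
Step 3: Attach original signs; sum ranks with positive sign and with negative sign.
W+ = 1 + 4.5 + 6 = 11.5
W- = 2.5 + 4.5 + 2.5 = 9.5
(Check: W+ + W- = 21 should equal n(n+1)/2 = 21.)
Step 4: Test statistic W = min(W+, W-) = 9.5.
Step 5: Ties in |d|, so use the tie-corrected normal approximation.
        E[W] = n(n+1)/4 = 6*7/4 = 10.5.
        Tie groups: |d|=2 (t=2), |d|=5 (t=2); sum(t^3 - t) = 12.
        Var[W] = n(n+1)(2n+1)/24 - sum(t^3-t)/48 = 546/24 - 12/48 = 22.5.
        z = (W - E[W]) / sqrt(Var[W]) = (9.5 - 10.5) / 4.7434 = -0.2108.
        Two-sided p = 2*Phi(z) = 0.833029.
Step 6: alpha = 0.05. fail to reject H0.

W+ = 11.5, W- = 9.5, W = min = 9.5, p = 0.833029, fail to reject H0.


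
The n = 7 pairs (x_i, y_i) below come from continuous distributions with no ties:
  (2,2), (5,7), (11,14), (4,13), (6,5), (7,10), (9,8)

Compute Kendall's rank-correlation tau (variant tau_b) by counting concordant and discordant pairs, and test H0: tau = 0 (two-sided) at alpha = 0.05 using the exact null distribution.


Step 1: Enumerate the 21 unordered pairs (i,j) with i<j and classify each by sign(x_j-x_i) * sign(y_j-y_i).
  (1,2):dx=+3,dy=+5->C; (1,3):dx=+9,dy=+12->C; (1,4):dx=+2,dy=+11->C; (1,5):dx=+4,dy=+3->C
  (1,6):dx=+5,dy=+8->C; (1,7):dx=+7,dy=+6->C; (2,3):dx=+6,dy=+7->C; (2,4):dx=-1,dy=+6->D
  (2,5):dx=+1,dy=-2->D; (2,6):dx=+2,dy=+3->C; (2,7):dx=+4,dy=+1->C; (3,4):dx=-7,dy=-1->C
  (3,5):dx=-5,dy=-9->C; (3,6):dx=-4,dy=-4->C; (3,7):dx=-2,dy=-6->C; (4,5):dx=+2,dy=-8->D
  (4,6):dx=+3,dy=-3->D; (4,7):dx=+5,dy=-5->D; (5,6):dx=+1,dy=+5->C; (5,7):dx=+3,dy=+3->C
  (6,7):dx=+2,dy=-2->D
Step 2: C = 15, D = 6, total pairs = 21.
Step 3: tau = (C - D)/(n(n-1)/2) = (15 - 6)/21 = 0.428571.
Step 4: Exact two-sided p-value (enumerate n! = 5040 permutations of y under H0): p = 0.238889.
Step 5: alpha = 0.05. fail to reject H0.

tau_b = 0.4286 (C=15, D=6), p = 0.238889, fail to reject H0.


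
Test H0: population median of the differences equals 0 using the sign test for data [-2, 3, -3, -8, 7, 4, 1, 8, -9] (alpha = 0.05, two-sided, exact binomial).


Step 1: Discard zero differences. Original n = 9; n_eff = number of nonzero differences = 9.
Nonzero differences (with sign): -2, +3, -3, -8, +7, +4, +1, +8, -9
Step 2: Count signs: positive = 5, negative = 4.
Step 3: Under H0: P(positive) = 0.5, so the number of positives S ~ Bin(9, 0.5).
Step 4: Two-sided exact p-value = sum of Bin(9,0.5) probabilities at or below the observed probability = 1.000000.
Step 5: alpha = 0.05. fail to reject H0.

n_eff = 9, pos = 5, neg = 4, p = 1.000000, fail to reject H0.


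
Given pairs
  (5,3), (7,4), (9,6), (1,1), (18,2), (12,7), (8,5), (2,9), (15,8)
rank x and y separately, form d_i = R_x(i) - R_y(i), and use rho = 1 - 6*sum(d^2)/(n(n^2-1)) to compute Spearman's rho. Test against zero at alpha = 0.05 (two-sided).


Step 1: Rank x and y separately (midranks; no ties here).
rank(x): 5->3, 7->4, 9->6, 1->1, 18->9, 12->7, 8->5, 2->2, 15->8
rank(y): 3->3, 4->4, 6->6, 1->1, 2->2, 7->7, 5->5, 9->9, 8->8
Step 2: d_i = R_x(i) - R_y(i); compute d_i^2.
  (3-3)^2=0, (4-4)^2=0, (6-6)^2=0, (1-1)^2=0, (9-2)^2=49, (7-7)^2=0, (5-5)^2=0, (2-9)^2=49, (8-8)^2=0
sum(d^2) = 98.
Step 3: rho = 1 - 6*98 / (9*(9^2 - 1)) = 1 - 588/720 = 0.183333.
Step 4: Under H0, t = rho * sqrt((n-2)/(1-rho^2)) = 0.4934 ~ t(7).
Step 5: Two-sided p-value from the t-distribution with 7 df = 0.636820.
Step 6: alpha = 0.05. fail to reject H0.

rho = 0.1833, p = 0.636820, fail to reject H0 at alpha = 0.05.


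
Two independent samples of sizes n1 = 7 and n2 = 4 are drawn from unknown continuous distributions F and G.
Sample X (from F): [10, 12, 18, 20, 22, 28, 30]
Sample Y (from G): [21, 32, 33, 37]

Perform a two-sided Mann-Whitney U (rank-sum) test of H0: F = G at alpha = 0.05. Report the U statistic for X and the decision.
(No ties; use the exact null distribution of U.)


Step 1: Combine and sort all 11 observations; assign midranks.
sorted (value, group): (10,X), (12,X), (18,X), (20,X), (21,Y), (22,X), (28,X), (30,X), (32,Y), (33,Y), (37,Y)
ranks: 10->1, 12->2, 18->3, 20->4, 21->5, 22->6, 28->7, 30->8, 32->9, 33->10, 37->11
Step 2: Rank sum for X: R1 = 1 + 2 + 3 + 4 + 6 + 7 + 8 = 31.
Step 3: U_X = R1 - n1(n1+1)/2 = 31 - 7*8/2 = 31 - 28 = 3.
       U_Y = n1*n2 - U_X = 28 - 3 = 25.
Step 4: No ties, so the exact null distribution of U (based on enumerating the C(11,7) = 330 equally likely rank assignments) gives the two-sided p-value.
Step 5: p-value = 0.042424; compare to alpha = 0.05. reject H0.

U_X = 3, p = 0.042424, reject H0 at alpha = 0.05.


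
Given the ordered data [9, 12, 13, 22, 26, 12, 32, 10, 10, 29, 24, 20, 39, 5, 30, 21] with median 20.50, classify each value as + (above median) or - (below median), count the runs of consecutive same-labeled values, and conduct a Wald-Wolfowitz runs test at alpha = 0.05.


Step 1: Compute median = 20.50; label A = above, B = below.
Labels in order: BBBAABABBAABABAA  (n_A = 8, n_B = 8)
Step 2: Count runs R = 10.
Step 3: Under H0 (random ordering), E[R] = 2*n_A*n_B/(n_A+n_B) + 1 = 2*8*8/16 + 1 = 9.0000.
        Var[R] = 2*n_A*n_B*(2*n_A*n_B - n_A - n_B) / ((n_A+n_B)^2 * (n_A+n_B-1)) = 14336/3840 = 3.7333.
        SD[R] = 1.9322.
Step 4: Continuity-corrected z = (R - 0.5 - E[R]) / SD[R] = (10 - 0.5 - 9.0000) / 1.9322 = 0.2588.
Step 5: Two-sided p-value via normal approximation = 2*(1 - Phi(|z|)) = 0.795809.
Step 6: alpha = 0.05. fail to reject H0.

R = 10, z = 0.2588, p = 0.795809, fail to reject H0.


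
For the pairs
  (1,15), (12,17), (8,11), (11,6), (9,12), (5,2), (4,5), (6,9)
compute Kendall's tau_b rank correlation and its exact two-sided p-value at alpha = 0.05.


Step 1: Enumerate the 28 unordered pairs (i,j) with i<j and classify each by sign(x_j-x_i) * sign(y_j-y_i).
  (1,2):dx=+11,dy=+2->C; (1,3):dx=+7,dy=-4->D; (1,4):dx=+10,dy=-9->D; (1,5):dx=+8,dy=-3->D
  (1,6):dx=+4,dy=-13->D; (1,7):dx=+3,dy=-10->D; (1,8):dx=+5,dy=-6->D; (2,3):dx=-4,dy=-6->C
  (2,4):dx=-1,dy=-11->C; (2,5):dx=-3,dy=-5->C; (2,6):dx=-7,dy=-15->C; (2,7):dx=-8,dy=-12->C
  (2,8):dx=-6,dy=-8->C; (3,4):dx=+3,dy=-5->D; (3,5):dx=+1,dy=+1->C; (3,6):dx=-3,dy=-9->C
  (3,7):dx=-4,dy=-6->C; (3,8):dx=-2,dy=-2->C; (4,5):dx=-2,dy=+6->D; (4,6):dx=-6,dy=-4->C
  (4,7):dx=-7,dy=-1->C; (4,8):dx=-5,dy=+3->D; (5,6):dx=-4,dy=-10->C; (5,7):dx=-5,dy=-7->C
  (5,8):dx=-3,dy=-3->C; (6,7):dx=-1,dy=+3->D; (6,8):dx=+1,dy=+7->C; (7,8):dx=+2,dy=+4->C
Step 2: C = 18, D = 10, total pairs = 28.
Step 3: tau = (C - D)/(n(n-1)/2) = (18 - 10)/28 = 0.285714.
Step 4: Exact two-sided p-value (enumerate n! = 40320 permutations of y under H0): p = 0.398760.
Step 5: alpha = 0.05. fail to reject H0.

tau_b = 0.2857 (C=18, D=10), p = 0.398760, fail to reject H0.


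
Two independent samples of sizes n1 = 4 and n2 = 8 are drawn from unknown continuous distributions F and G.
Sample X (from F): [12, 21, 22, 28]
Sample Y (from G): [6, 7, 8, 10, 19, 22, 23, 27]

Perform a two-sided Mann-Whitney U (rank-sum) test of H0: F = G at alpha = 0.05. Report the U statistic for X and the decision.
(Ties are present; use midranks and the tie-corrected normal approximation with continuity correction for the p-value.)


Step 1: Combine and sort all 12 observations; assign midranks.
sorted (value, group): (6,Y), (7,Y), (8,Y), (10,Y), (12,X), (19,Y), (21,X), (22,X), (22,Y), (23,Y), (27,Y), (28,X)
ranks: 6->1, 7->2, 8->3, 10->4, 12->5, 19->6, 21->7, 22->8.5, 22->8.5, 23->10, 27->11, 28->12
Step 2: Rank sum for X: R1 = 5 + 7 + 8.5 + 12 = 32.5.
Step 3: U_X = R1 - n1(n1+1)/2 = 32.5 - 4*5/2 = 32.5 - 10 = 22.5.
       U_Y = n1*n2 - U_X = 32 - 22.5 = 9.5.
Step 4: Ties are present, so use the tie-corrected normal approximation (with continuity correction) for the p-value.
Step 5: p-value = 0.307332; compare to alpha = 0.05. fail to reject H0.

U_X = 22.5, p = 0.307332, fail to reject H0 at alpha = 0.05.


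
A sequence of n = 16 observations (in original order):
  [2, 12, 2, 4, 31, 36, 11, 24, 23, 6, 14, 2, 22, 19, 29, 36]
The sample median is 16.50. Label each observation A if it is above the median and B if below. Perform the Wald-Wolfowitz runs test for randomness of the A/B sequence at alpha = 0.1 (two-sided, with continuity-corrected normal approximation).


Step 1: Compute median = 16.50; label A = above, B = below.
Labels in order: BBBBAABAABBBAAAA  (n_A = 8, n_B = 8)
Step 2: Count runs R = 6.
Step 3: Under H0 (random ordering), E[R] = 2*n_A*n_B/(n_A+n_B) + 1 = 2*8*8/16 + 1 = 9.0000.
        Var[R] = 2*n_A*n_B*(2*n_A*n_B - n_A - n_B) / ((n_A+n_B)^2 * (n_A+n_B-1)) = 14336/3840 = 3.7333.
        SD[R] = 1.9322.
Step 4: Continuity-corrected z = (R + 0.5 - E[R]) / SD[R] = (6 + 0.5 - 9.0000) / 1.9322 = -1.2939.
Step 5: Two-sided p-value via normal approximation = 2*(1 - Phi(|z|)) = 0.195709.
Step 6: alpha = 0.1. fail to reject H0.

R = 6, z = -1.2939, p = 0.195709, fail to reject H0.


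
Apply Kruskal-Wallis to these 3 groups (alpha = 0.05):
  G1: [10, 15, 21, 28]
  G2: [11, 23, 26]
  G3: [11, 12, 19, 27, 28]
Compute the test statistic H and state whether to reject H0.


Step 1: Combine all N = 12 observations and assign midranks.
sorted (value, group, rank): (10,G1,1), (11,G2,2.5), (11,G3,2.5), (12,G3,4), (15,G1,5), (19,G3,6), (21,G1,7), (23,G2,8), (26,G2,9), (27,G3,10), (28,G1,11.5), (28,G3,11.5)
Step 2: Sum ranks within each group.
R_1 = 24.5 (n_1 = 4)
R_2 = 19.5 (n_2 = 3)
R_3 = 34 (n_3 = 5)
Step 3: H = 12/(N(N+1)) * sum(R_i^2/n_i) - 3(N+1)
     = 12/(12*13) * (24.5^2/4 + 19.5^2/3 + 34^2/5) - 3*13
     = 0.076923 * 508.012 - 39
     = 0.077885.
Step 4: Ties present; correction factor C = 1 - 12/(12^3 - 12) = 0.993007. Corrected H = 0.077885 / 0.993007 = 0.078433.
Step 5: Under H0, H ~ chi^2(2); p-value = 0.961542.
Step 6: alpha = 0.05. fail to reject H0.

H = 0.0784, df = 2, p = 0.961542, fail to reject H0.


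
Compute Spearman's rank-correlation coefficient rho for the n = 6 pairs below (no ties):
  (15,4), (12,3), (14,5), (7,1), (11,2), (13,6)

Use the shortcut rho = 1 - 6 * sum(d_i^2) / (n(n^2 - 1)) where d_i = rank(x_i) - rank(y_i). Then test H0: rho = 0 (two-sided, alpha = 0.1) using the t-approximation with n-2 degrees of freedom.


Step 1: Rank x and y separately (midranks; no ties here).
rank(x): 15->6, 12->3, 14->5, 7->1, 11->2, 13->4
rank(y): 4->4, 3->3, 5->5, 1->1, 2->2, 6->6
Step 2: d_i = R_x(i) - R_y(i); compute d_i^2.
  (6-4)^2=4, (3-3)^2=0, (5-5)^2=0, (1-1)^2=0, (2-2)^2=0, (4-6)^2=4
sum(d^2) = 8.
Step 3: rho = 1 - 6*8 / (6*(6^2 - 1)) = 1 - 48/210 = 0.771429.
Step 4: Under H0, t = rho * sqrt((n-2)/(1-rho^2)) = 2.4247 ~ t(4).
Step 5: Two-sided p-value from the t-distribution with 4 df = 0.072397.
Step 6: alpha = 0.1. reject H0.

rho = 0.7714, p = 0.072397, reject H0 at alpha = 0.1.


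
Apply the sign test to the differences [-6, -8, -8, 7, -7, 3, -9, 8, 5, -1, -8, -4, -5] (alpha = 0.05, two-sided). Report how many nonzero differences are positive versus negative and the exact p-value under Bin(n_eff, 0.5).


Step 1: Discard zero differences. Original n = 13; n_eff = number of nonzero differences = 13.
Nonzero differences (with sign): -6, -8, -8, +7, -7, +3, -9, +8, +5, -1, -8, -4, -5
Step 2: Count signs: positive = 4, negative = 9.
Step 3: Under H0: P(positive) = 0.5, so the number of positives S ~ Bin(13, 0.5).
Step 4: Two-sided exact p-value = sum of Bin(13,0.5) probabilities at or below the observed probability = 0.266846.
Step 5: alpha = 0.05. fail to reject H0.

n_eff = 13, pos = 4, neg = 9, p = 0.266846, fail to reject H0.


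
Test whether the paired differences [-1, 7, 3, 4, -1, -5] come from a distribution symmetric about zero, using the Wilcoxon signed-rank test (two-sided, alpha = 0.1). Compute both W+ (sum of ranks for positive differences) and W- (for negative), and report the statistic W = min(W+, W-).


Step 1: Drop any zero differences (none here) and take |d_i|.
|d| = [1, 7, 3, 4, 1, 5]
Step 2: Midrank |d_i| (ties get averaged ranks).
ranks: |1|->1.5, |7|->6, |3|->3, |4|->4, |1|->1.5, |5|->5
Step 3: Attach original signs; sum ranks with positive sign and with negative sign.
W+ = 6 + 3 + 4 = 13
W- = 1.5 + 1.5 + 5 = 8
(Check: W+ + W- = 21 should equal n(n+1)/2 = 21.)
Step 4: Test statistic W = min(W+, W-) = 8.
Step 5: Ties in |d|, so use the tie-corrected normal approximation.
        E[W] = n(n+1)/4 = 6*7/4 = 10.5.
        Tie groups: |d|=1 (t=2); sum(t^3 - t) = 6.
        Var[W] = n(n+1)(2n+1)/24 - sum(t^3-t)/48 = 546/24 - 6/48 = 22.625.
        z = (W - E[W]) / sqrt(Var[W]) = (8 - 10.5) / 4.7566 = -0.5256.
        Two-sided p = 2*Phi(z) = 0.599174.
Step 6: alpha = 0.1. fail to reject H0.

W+ = 13, W- = 8, W = min = 8, p = 0.599174, fail to reject H0.


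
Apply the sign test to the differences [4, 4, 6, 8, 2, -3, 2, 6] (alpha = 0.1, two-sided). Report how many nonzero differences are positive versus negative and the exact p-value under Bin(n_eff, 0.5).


Step 1: Discard zero differences. Original n = 8; n_eff = number of nonzero differences = 8.
Nonzero differences (with sign): +4, +4, +6, +8, +2, -3, +2, +6
Step 2: Count signs: positive = 7, negative = 1.
Step 3: Under H0: P(positive) = 0.5, so the number of positives S ~ Bin(8, 0.5).
Step 4: Two-sided exact p-value = sum of Bin(8,0.5) probabilities at or below the observed probability = 0.070312.
Step 5: alpha = 0.1. reject H0.

n_eff = 8, pos = 7, neg = 1, p = 0.070312, reject H0.


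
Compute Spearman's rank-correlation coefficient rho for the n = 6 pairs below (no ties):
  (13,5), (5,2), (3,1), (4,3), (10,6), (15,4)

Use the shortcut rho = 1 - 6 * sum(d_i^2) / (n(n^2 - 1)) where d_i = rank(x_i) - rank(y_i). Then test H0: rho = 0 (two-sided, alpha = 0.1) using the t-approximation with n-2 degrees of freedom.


Step 1: Rank x and y separately (midranks; no ties here).
rank(x): 13->5, 5->3, 3->1, 4->2, 10->4, 15->6
rank(y): 5->5, 2->2, 1->1, 3->3, 6->6, 4->4
Step 2: d_i = R_x(i) - R_y(i); compute d_i^2.
  (5-5)^2=0, (3-2)^2=1, (1-1)^2=0, (2-3)^2=1, (4-6)^2=4, (6-4)^2=4
sum(d^2) = 10.
Step 3: rho = 1 - 6*10 / (6*(6^2 - 1)) = 1 - 60/210 = 0.714286.
Step 4: Under H0, t = rho * sqrt((n-2)/(1-rho^2)) = 2.0412 ~ t(4).
Step 5: Two-sided p-value from the t-distribution with 4 df = 0.110787.
Step 6: alpha = 0.1. fail to reject H0.

rho = 0.7143, p = 0.110787, fail to reject H0 at alpha = 0.1.


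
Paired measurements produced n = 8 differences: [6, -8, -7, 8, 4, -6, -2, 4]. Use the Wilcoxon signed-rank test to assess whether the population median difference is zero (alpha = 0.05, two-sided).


Step 1: Drop any zero differences (none here) and take |d_i|.
|d| = [6, 8, 7, 8, 4, 6, 2, 4]
Step 2: Midrank |d_i| (ties get averaged ranks).
ranks: |6|->4.5, |8|->7.5, |7|->6, |8|->7.5, |4|->2.5, |6|->4.5, |2|->1, |4|->2.5
Step 3: Attach original signs; sum ranks with positive sign and with negative sign.
W+ = 4.5 + 7.5 + 2.5 + 2.5 = 17
W- = 7.5 + 6 + 4.5 + 1 = 19
(Check: W+ + W- = 36 should equal n(n+1)/2 = 36.)
Step 4: Test statistic W = min(W+, W-) = 17.
Step 5: Ties in |d|, so use the tie-corrected normal approximation.
        E[W] = n(n+1)/4 = 8*9/4 = 18.
        Tie groups: |d|=4 (t=2), |d|=6 (t=2), |d|=8 (t=2); sum(t^3 - t) = 18.
        Var[W] = n(n+1)(2n+1)/24 - sum(t^3-t)/48 = 1224/24 - 18/48 = 50.625.
        z = (W - E[W]) / sqrt(Var[W]) = (17 - 18) / 7.1151 = -0.1405.
        Two-sided p = 2*Phi(z) = 0.888229.
Step 6: alpha = 0.05. fail to reject H0.

W+ = 17, W- = 19, W = min = 17, p = 0.888229, fail to reject H0.


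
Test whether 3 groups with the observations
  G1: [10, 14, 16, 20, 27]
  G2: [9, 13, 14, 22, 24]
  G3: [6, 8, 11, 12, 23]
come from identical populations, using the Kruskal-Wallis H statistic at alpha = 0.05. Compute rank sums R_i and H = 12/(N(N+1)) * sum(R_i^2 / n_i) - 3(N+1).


Step 1: Combine all N = 15 observations and assign midranks.
sorted (value, group, rank): (6,G3,1), (8,G3,2), (9,G2,3), (10,G1,4), (11,G3,5), (12,G3,6), (13,G2,7), (14,G1,8.5), (14,G2,8.5), (16,G1,10), (20,G1,11), (22,G2,12), (23,G3,13), (24,G2,14), (27,G1,15)
Step 2: Sum ranks within each group.
R_1 = 48.5 (n_1 = 5)
R_2 = 44.5 (n_2 = 5)
R_3 = 27 (n_3 = 5)
Step 3: H = 12/(N(N+1)) * sum(R_i^2/n_i) - 3(N+1)
     = 12/(15*16) * (48.5^2/5 + 44.5^2/5 + 27^2/5) - 3*16
     = 0.050000 * 1012.3 - 48
     = 2.615000.
Step 4: Ties present; correction factor C = 1 - 6/(15^3 - 15) = 0.998214. Corrected H = 2.615000 / 0.998214 = 2.619678.
Step 5: Under H0, H ~ chi^2(2); p-value = 0.269864.
Step 6: alpha = 0.05. fail to reject H0.

H = 2.6197, df = 2, p = 0.269864, fail to reject H0.


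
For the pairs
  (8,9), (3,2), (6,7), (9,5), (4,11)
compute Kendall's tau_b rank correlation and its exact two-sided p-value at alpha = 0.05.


Step 1: Enumerate the 10 unordered pairs (i,j) with i<j and classify each by sign(x_j-x_i) * sign(y_j-y_i).
  (1,2):dx=-5,dy=-7->C; (1,3):dx=-2,dy=-2->C; (1,4):dx=+1,dy=-4->D; (1,5):dx=-4,dy=+2->D
  (2,3):dx=+3,dy=+5->C; (2,4):dx=+6,dy=+3->C; (2,5):dx=+1,dy=+9->C; (3,4):dx=+3,dy=-2->D
  (3,5):dx=-2,dy=+4->D; (4,5):dx=-5,dy=+6->D
Step 2: C = 5, D = 5, total pairs = 10.
Step 3: tau = (C - D)/(n(n-1)/2) = (5 - 5)/10 = 0.000000.
Step 4: Exact two-sided p-value (enumerate n! = 120 permutations of y under H0): p = 1.000000.
Step 5: alpha = 0.05. fail to reject H0.

tau_b = 0.0000 (C=5, D=5), p = 1.000000, fail to reject H0.


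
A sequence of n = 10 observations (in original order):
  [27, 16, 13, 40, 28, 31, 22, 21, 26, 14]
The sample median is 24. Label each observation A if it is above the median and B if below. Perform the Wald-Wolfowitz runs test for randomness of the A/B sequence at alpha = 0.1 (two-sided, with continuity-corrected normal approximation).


Step 1: Compute median = 24; label A = above, B = below.
Labels in order: ABBAAABBAB  (n_A = 5, n_B = 5)
Step 2: Count runs R = 6.
Step 3: Under H0 (random ordering), E[R] = 2*n_A*n_B/(n_A+n_B) + 1 = 2*5*5/10 + 1 = 6.0000.
        Var[R] = 2*n_A*n_B*(2*n_A*n_B - n_A - n_B) / ((n_A+n_B)^2 * (n_A+n_B-1)) = 2000/900 = 2.2222.
        SD[R] = 1.4907.
Step 4: R = E[R], so z = 0 with no continuity correction.
Step 5: Two-sided p-value via normal approximation = 2*(1 - Phi(|z|)) = 1.000000.
Step 6: alpha = 0.1. fail to reject H0.

R = 6, z = 0.0000, p = 1.000000, fail to reject H0.


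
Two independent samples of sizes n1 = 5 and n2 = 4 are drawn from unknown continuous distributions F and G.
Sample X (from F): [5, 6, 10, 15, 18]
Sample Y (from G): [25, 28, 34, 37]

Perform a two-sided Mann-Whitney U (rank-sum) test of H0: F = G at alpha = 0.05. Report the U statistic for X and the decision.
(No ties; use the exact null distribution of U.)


Step 1: Combine and sort all 9 observations; assign midranks.
sorted (value, group): (5,X), (6,X), (10,X), (15,X), (18,X), (25,Y), (28,Y), (34,Y), (37,Y)
ranks: 5->1, 6->2, 10->3, 15->4, 18->5, 25->6, 28->7, 34->8, 37->9
Step 2: Rank sum for X: R1 = 1 + 2 + 3 + 4 + 5 = 15.
Step 3: U_X = R1 - n1(n1+1)/2 = 15 - 5*6/2 = 15 - 15 = 0.
       U_Y = n1*n2 - U_X = 20 - 0 = 20.
Step 4: No ties, so the exact null distribution of U (based on enumerating the C(9,5) = 126 equally likely rank assignments) gives the two-sided p-value.
Step 5: p-value = 0.015873; compare to alpha = 0.05. reject H0.

U_X = 0, p = 0.015873, reject H0 at alpha = 0.05.


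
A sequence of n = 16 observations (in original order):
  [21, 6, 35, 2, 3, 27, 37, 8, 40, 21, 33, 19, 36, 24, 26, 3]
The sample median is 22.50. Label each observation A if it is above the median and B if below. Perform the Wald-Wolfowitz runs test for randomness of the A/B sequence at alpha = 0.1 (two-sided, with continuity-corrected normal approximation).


Step 1: Compute median = 22.50; label A = above, B = below.
Labels in order: BBABBAABABABAAAB  (n_A = 8, n_B = 8)
Step 2: Count runs R = 11.
Step 3: Under H0 (random ordering), E[R] = 2*n_A*n_B/(n_A+n_B) + 1 = 2*8*8/16 + 1 = 9.0000.
        Var[R] = 2*n_A*n_B*(2*n_A*n_B - n_A - n_B) / ((n_A+n_B)^2 * (n_A+n_B-1)) = 14336/3840 = 3.7333.
        SD[R] = 1.9322.
Step 4: Continuity-corrected z = (R - 0.5 - E[R]) / SD[R] = (11 - 0.5 - 9.0000) / 1.9322 = 0.7763.
Step 5: Two-sided p-value via normal approximation = 2*(1 - Phi(|z|)) = 0.437558.
Step 6: alpha = 0.1. fail to reject H0.

R = 11, z = 0.7763, p = 0.437558, fail to reject H0.


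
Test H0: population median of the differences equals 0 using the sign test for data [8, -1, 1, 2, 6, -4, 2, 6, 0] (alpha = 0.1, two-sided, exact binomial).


Step 1: Discard zero differences. Original n = 9; n_eff = number of nonzero differences = 8.
Nonzero differences (with sign): +8, -1, +1, +2, +6, -4, +2, +6
Step 2: Count signs: positive = 6, negative = 2.
Step 3: Under H0: P(positive) = 0.5, so the number of positives S ~ Bin(8, 0.5).
Step 4: Two-sided exact p-value = sum of Bin(8,0.5) probabilities at or below the observed probability = 0.289062.
Step 5: alpha = 0.1. fail to reject H0.

n_eff = 8, pos = 6, neg = 2, p = 0.289062, fail to reject H0.
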